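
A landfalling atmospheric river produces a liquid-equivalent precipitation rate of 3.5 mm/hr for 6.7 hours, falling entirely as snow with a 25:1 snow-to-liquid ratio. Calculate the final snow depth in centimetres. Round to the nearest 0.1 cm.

snow depth ≈ 58.6 cm

Liquid-equivalent depth = 3.5 × 6.7 = 23.45 mm.
Snow depth = 23.45 mm × 25 = 586.25 mm = 58.6 cm.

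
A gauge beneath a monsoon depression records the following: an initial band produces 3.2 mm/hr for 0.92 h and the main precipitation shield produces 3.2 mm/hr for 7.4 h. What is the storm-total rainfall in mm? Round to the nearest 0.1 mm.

Total = Σ Rᵢ Δtᵢ = 3.2 × 0.92 + 3.2 × 7.4
      = 2.944 + 23.68 = 26.6 mm.

total ≈ 26.6 mm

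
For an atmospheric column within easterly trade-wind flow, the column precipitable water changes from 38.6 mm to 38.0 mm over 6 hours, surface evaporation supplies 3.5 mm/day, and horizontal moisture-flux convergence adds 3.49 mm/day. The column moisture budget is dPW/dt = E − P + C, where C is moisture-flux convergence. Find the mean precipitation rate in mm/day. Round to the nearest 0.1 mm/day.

P ≈ 9.4 mm/day

dPW/dt = (38.0 − 38.6) mm / (6/24 day) = -2.400 mm/day.
P = E + C − dPW/dt = 3.5 + (3.49) − (-2.400) = 9.4 mm/day.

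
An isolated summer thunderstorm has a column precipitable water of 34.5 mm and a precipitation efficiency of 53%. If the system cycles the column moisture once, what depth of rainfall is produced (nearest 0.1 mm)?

Rainfall = ε × PW = 0.53 × 34.5 = 18.3 mm.

rainfall ≈ 18.3 mm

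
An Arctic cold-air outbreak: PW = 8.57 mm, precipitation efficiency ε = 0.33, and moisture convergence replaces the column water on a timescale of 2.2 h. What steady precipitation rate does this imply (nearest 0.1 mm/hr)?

R ≈ 1.3 mm/hr

Each overturning extracts ε × PW = 0.33 × 8.57 = 2.8281 mm.
Rate = ε·PW / τ = 2.8281 / 2.2 h = 1.3 mm/hr.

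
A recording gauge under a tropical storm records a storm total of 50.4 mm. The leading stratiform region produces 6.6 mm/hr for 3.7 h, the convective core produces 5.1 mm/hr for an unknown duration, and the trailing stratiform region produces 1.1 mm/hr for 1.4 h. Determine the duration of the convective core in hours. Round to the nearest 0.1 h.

duration ≈ 4.8 h

Known phases: 6.6 × 3.7 + 1.1 × 1.4 = 24.42 + 1.54 = 25.96 mm.
Remaining depth = 50.4 − 25.96 = 24.44 mm.
Duration = 24.44 / 5.1 = 4.8 h.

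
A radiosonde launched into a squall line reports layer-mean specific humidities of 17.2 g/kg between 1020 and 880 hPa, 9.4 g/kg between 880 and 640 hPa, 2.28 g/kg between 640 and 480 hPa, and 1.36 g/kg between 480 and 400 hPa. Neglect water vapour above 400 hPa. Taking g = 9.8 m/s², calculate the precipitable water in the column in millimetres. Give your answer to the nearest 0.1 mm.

PW ≈ 52.4 mm

Precipitable water is the column-integrated vapour mass per unit area: PW = (1/g) Σ q̄ Δp, with q in kg/kg and Δp in Pa (1 kg/m² of water = 1 mm).
Layer 1020–880 hPa: Δp = 140 hPa = 14000 Pa, q̄ = 0.0172 kg/kg → 0.0172 × 14000 / 9.8 = 24.57 mm
Layer 880–640 hPa: Δp = 240 hPa = 24000 Pa, q̄ = 0.0094 kg/kg → 0.0094 × 24000 / 9.8 = 23.02 mm
Layer 640–480 hPa: Δp = 160 hPa = 16000 Pa, q̄ = 0.00228 kg/kg → 0.00228 × 16000 / 9.8 = 3.72 mm
Layer 480–400 hPa: Δp = 80 hPa = 8000 Pa, q̄ = 0.00136 kg/kg → 0.00136 × 8000 / 9.8 = 1.11 mm
PW = 24.57 + 23.02 + 3.72 + 1.11 = 52.42 ≈ 52.4 mm.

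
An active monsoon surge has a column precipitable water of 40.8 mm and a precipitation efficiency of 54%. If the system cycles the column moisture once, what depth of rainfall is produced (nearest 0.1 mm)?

rainfall ≈ 22.0 mm

Rainfall = ε × PW = 0.54 × 40.8 = 22.0 mm.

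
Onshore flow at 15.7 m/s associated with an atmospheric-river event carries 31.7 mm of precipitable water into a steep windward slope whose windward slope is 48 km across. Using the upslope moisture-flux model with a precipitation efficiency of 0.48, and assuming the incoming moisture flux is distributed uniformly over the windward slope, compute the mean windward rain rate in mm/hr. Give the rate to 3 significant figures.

R ≈ 17.9 mm/hr

Incoming column moisture flux per unit ridge length: F = V × PW = 15.7 × 31.7 = 497.69 mm·m/s.
Spread over the 48 km slope with efficiency ε = 0.48: R = ε·F/W = 0.48 × 497.69 / 48000 m = 4.977e-03 mm/s.
R = 4.977e-03 × 3600 = 17.9 mm/hr.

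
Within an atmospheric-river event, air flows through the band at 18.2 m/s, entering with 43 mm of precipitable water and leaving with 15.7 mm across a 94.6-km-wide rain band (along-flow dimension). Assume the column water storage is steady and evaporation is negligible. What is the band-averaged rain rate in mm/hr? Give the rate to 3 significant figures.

R ≈ 18.9 mm/hr

Column moisture flux per unit crosswind length is F = V × PW.
Inflow: F_in = 18.2 × 43 = 782.6 mm·m/s
Outflow: F_out = 18.2 × 15.7 = 285.74 mm·m/s
Steady-state rate R = (F_in − F_out)/L = (782.6 − 285.74) / 94600 m = 5.252e-03 mm/s.
R = 5.252e-03 × 3600 = 18.9 mm/hr.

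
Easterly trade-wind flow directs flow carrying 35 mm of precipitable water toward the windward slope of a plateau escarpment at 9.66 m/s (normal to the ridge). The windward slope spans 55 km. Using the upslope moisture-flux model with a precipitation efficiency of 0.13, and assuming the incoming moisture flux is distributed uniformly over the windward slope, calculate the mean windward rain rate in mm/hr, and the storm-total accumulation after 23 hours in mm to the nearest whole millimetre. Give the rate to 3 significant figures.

R ≈ 2.88 mm/hr; total ≈ 66 mm

Incoming column moisture flux per unit ridge length: F = V × PW = 9.66 × 35 = 338.1 mm·m/s.
Spread over the 55 km slope with efficiency ε = 0.13: R = ε·F/W = 0.13 × 338.1 / 55000 m = 7.991e-04 mm/s.
R = 7.991e-04 × 3600 = 2.88 mm/hr.
Over 23 h: total = 2.88 × 23 = 66.24 ≈ 66 mm.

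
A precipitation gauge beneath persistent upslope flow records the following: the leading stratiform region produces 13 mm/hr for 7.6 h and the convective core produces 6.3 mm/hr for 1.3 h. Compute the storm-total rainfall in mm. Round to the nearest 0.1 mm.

Total = Σ Rᵢ Δtᵢ = 13 × 7.6 + 6.3 × 1.3
      = 98.8 + 8.19 = 107.0 mm.

total ≈ 107.0 mm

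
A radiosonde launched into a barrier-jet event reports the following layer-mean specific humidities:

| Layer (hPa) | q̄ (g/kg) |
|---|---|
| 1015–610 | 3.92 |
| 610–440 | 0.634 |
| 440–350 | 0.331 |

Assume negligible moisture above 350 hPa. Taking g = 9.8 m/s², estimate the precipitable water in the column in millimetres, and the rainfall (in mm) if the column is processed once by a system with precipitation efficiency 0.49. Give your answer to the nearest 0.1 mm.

PW ≈ 17.6 mm; rainfall ≈ 8.6 mm

Precipitable water is the column-integrated vapour mass per unit area: PW = (1/g) Σ q̄ Δp, with q in kg/kg and Δp in Pa (1 kg/m² of water = 1 mm).
Layer 1015–610 hPa: Δp = 405 hPa = 40500 Pa, q̄ = 0.00392 kg/kg → 0.00392 × 40500 / 9.8 = 16.20 mm
Layer 610–440 hPa: Δp = 170 hPa = 17000 Pa, q̄ = 0.000634 kg/kg → 0.000634 × 17000 / 9.8 = 1.10 mm
Layer 440–350 hPa: Δp = 90 hPa = 9000 Pa, q̄ = 0.000331 kg/kg → 0.000331 × 9000 / 9.8 = 0.30 mm
PW = 16.20 + 1.10 + 0.30 = 17.60 ≈ 17.6 mm.
Rainfall = ε × PW = 0.49 × 17.6 = 8.6 mm.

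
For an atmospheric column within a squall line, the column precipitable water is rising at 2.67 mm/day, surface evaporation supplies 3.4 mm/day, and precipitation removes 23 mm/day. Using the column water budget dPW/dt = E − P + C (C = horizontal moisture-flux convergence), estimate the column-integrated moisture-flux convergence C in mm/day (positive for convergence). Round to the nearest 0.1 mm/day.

dPW/dt = +2.67 mm/day.
C = dPW/dt − E + P = (+2.67) − 3.4 + 23 = 22.3 mm/day.

C ≈ 22.3 mm/day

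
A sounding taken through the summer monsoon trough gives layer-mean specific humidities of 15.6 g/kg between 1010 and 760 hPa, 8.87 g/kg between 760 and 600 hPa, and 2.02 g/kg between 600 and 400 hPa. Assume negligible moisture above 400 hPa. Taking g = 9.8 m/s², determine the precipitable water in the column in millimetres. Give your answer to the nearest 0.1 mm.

PW ≈ 58.4 mm

Precipitable water is the column-integrated vapour mass per unit area: PW = (1/g) Σ q̄ Δp, with q in kg/kg and Δp in Pa (1 kg/m² of water = 1 mm).
Layer 1010–760 hPa: Δp = 250 hPa = 25000 Pa, q̄ = 0.0156 kg/kg → 0.0156 × 25000 / 9.8 = 39.80 mm
Layer 760–600 hPa: Δp = 160 hPa = 16000 Pa, q̄ = 0.00887 kg/kg → 0.00887 × 16000 / 9.8 = 14.48 mm
Layer 600–400 hPa: Δp = 200 hPa = 20000 Pa, q̄ = 0.00202 kg/kg → 0.00202 × 20000 / 9.8 = 4.12 mm
PW = 39.80 + 14.48 + 4.12 = 58.40 ≈ 58.4 mm.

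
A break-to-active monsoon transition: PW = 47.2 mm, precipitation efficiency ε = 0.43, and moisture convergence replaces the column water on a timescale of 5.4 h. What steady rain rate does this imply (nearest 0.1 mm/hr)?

R ≈ 3.8 mm/hr

Each overturning extracts ε × PW = 0.43 × 47.2 = 20.296 mm.
Rate = ε·PW / τ = 20.296 / 5.4 h = 3.8 mm/hr.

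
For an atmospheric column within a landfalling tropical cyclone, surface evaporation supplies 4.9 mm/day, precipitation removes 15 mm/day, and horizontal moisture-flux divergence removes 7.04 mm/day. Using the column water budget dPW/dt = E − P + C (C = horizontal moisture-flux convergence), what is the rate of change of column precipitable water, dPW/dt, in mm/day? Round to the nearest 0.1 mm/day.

dPW/dt = E − P + C = 4.9 − 15 + (-7.04) = -17.1 mm/day.

dPW/dt ≈ -17.1 mm/day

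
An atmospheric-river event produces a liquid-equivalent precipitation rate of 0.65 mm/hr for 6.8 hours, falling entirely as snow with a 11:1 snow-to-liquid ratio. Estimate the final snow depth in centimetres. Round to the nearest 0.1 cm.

snow depth ≈ 4.9 cm

Liquid-equivalent depth = 0.65 × 6.8 = 4.42 mm.
Snow depth = 4.42 mm × 11 = 48.62 mm = 4.9 cm.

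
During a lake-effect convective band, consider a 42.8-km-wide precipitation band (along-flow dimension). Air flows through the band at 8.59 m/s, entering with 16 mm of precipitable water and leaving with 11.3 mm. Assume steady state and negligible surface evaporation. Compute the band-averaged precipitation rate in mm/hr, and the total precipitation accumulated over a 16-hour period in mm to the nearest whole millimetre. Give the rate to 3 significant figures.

R ≈ 3.40 mm/hr; total ≈ 54 mm

Column moisture flux per unit crosswind length is F = V × PW.
Inflow: F_in = 8.59 × 16 = 137.44 mm·m/s
Outflow: F_out = 8.59 × 11.3 = 97.067 mm·m/s
Steady-state rate R = (F_in − F_out)/L = (137.44 − 97.067) / 42800 m = 9.433e-04 mm/s.
R = 9.433e-04 × 3600 = 3.40 mm/hr.
Over 16 h: total = 3.40 × 16 = 54.4 ≈ 54 mm.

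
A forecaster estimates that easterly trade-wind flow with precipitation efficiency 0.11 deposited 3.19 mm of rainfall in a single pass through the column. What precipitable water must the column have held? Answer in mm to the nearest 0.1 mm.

PW ≈ 29.0 mm

PW = rainfall / ε = 3.19 / 0.11 = 29.0 mm.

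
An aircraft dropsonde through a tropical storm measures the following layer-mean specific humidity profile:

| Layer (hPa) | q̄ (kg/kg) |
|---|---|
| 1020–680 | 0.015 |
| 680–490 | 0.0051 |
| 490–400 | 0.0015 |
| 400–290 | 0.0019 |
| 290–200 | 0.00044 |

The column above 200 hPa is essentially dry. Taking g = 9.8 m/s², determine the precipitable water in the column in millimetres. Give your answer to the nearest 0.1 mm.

PW ≈ 65.8 mm

Precipitable water is the column-integrated vapour mass per unit area: PW = (1/g) Σ q̄ Δp, with q in kg/kg and Δp in Pa (1 kg/m² of water = 1 mm).
Layer 1020–680 hPa: Δp = 340 hPa = 34000 Pa, q̄ = 0.015 kg/kg → 0.015 × 34000 / 9.8 = 52.04 mm
Layer 680–490 hPa: Δp = 190 hPa = 19000 Pa, q̄ = 0.0051 kg/kg → 0.0051 × 19000 / 9.8 = 9.89 mm
Layer 490–400 hPa: Δp = 90 hPa = 9000 Pa, q̄ = 0.0015 kg/kg → 0.0015 × 9000 / 9.8 = 1.38 mm
Layer 400–290 hPa: Δp = 110 hPa = 11000 Pa, q̄ = 0.0019 kg/kg → 0.0019 × 11000 / 9.8 = 2.13 mm
Layer 290–200 hPa: Δp = 90 hPa = 9000 Pa, q̄ = 0.00044 kg/kg → 0.00044 × 9000 / 9.8 = 0.40 mm
PW = 52.04 + 9.89 + 1.38 + 2.13 + 0.40 = 65.84 ≈ 65.8 mm.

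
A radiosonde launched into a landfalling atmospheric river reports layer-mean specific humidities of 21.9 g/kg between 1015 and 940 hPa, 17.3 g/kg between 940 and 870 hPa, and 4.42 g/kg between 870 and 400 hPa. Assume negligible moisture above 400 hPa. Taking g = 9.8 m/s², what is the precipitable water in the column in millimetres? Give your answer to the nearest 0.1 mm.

PW ≈ 50.3 mm

Precipitable water is the column-integrated vapour mass per unit area: PW = (1/g) Σ q̄ Δp, with q in kg/kg and Δp in Pa (1 kg/m² of water = 1 mm).
Layer 1015–940 hPa: Δp = 75 hPa = 7500 Pa, q̄ = 0.0219 kg/kg → 0.0219 × 7500 / 9.8 = 16.76 mm
Layer 940–870 hPa: Δp = 70 hPa = 7000 Pa, q̄ = 0.0173 kg/kg → 0.0173 × 7000 / 9.8 = 12.36 mm
Layer 870–400 hPa: Δp = 470 hPa = 47000 Pa, q̄ = 0.00442 kg/kg → 0.00442 × 47000 / 9.8 = 21.20 mm
PW = 16.76 + 12.36 + 21.20 = 50.32 ≈ 50.3 mm.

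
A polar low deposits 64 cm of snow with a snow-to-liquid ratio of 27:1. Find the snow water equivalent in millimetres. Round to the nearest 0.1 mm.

SWE ≈ 23.7 mm

SWE = snow depth / ratio = 64 cm / 27 = 2.370 cm = 23.7 mm.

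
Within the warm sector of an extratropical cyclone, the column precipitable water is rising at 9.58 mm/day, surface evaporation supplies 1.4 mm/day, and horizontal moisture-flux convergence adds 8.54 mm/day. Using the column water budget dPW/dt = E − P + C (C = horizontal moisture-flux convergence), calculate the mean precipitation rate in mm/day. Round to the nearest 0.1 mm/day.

P ≈ 0.4 mm/day

dPW/dt = +9.58 mm/day.
P = E + C − dPW/dt = 1.4 + (8.54) − (+9.58) = 0.4 mm/day.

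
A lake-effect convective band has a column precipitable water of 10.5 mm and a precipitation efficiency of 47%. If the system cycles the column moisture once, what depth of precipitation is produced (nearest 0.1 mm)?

Precipitation = ε × PW = 0.47 × 10.5 = 4.9 mm.

precipitation ≈ 4.9 mm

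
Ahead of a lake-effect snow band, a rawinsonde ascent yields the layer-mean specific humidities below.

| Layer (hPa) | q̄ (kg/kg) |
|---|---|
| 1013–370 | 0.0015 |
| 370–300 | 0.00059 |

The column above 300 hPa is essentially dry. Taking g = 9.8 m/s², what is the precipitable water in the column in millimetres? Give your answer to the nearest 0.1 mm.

PW ≈ 10.3 mm

Precipitable water is the column-integrated vapour mass per unit area: PW = (1/g) Σ q̄ Δp, with q in kg/kg and Δp in Pa (1 kg/m² of water = 1 mm).
Layer 1013–370 hPa: Δp = 643 hPa = 64300 Pa, q̄ = 0.0015 kg/kg → 0.0015 × 64300 / 9.8 = 9.84 mm
Layer 370–300 hPa: Δp = 70 hPa = 7000 Pa, q̄ = 0.00059 kg/kg → 0.00059 × 7000 / 9.8 = 0.42 mm
PW = 9.84 + 0.42 = 10.26 ≈ 10.3 mm.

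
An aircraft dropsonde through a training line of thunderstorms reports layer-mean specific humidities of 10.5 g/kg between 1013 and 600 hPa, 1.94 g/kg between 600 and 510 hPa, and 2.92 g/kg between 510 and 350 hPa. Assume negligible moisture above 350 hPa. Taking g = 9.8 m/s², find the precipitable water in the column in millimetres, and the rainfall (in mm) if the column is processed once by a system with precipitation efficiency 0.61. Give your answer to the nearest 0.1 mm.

Precipitable water is the column-integrated vapour mass per unit area: PW = (1/g) Σ q̄ Δp, with q in kg/kg and Δp in Pa (1 kg/m² of water = 1 mm).
Layer 1013–600 hPa: Δp = 413 hPa = 41300 Pa, q̄ = 0.0105 kg/kg → 0.0105 × 41300 / 9.8 = 44.25 mm
Layer 600–510 hPa: Δp = 90 hPa = 9000 Pa, q̄ = 0.00194 kg/kg → 0.00194 × 9000 / 9.8 = 1.78 mm
Layer 510–350 hPa: Δp = 160 hPa = 16000 Pa, q̄ = 0.00292 kg/kg → 0.00292 × 16000 / 9.8 = 4.77 mm
PW = 44.25 + 1.78 + 4.77 = 50.80 ≈ 50.8 mm.
Rainfall = ε × PW = 0.61 × 50.8 = 31.0 mm.

PW ≈ 50.8 mm; rainfall ≈ 31.0 mm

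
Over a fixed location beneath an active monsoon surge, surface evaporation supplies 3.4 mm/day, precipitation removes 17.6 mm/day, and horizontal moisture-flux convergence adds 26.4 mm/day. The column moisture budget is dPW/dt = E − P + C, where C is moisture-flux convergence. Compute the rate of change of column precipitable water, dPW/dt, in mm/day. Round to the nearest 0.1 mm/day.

dPW/dt = E − P + C = 3.4 − 17.6 + (26.4) = 12.2 mm/day.

dPW/dt ≈ 12.2 mm/day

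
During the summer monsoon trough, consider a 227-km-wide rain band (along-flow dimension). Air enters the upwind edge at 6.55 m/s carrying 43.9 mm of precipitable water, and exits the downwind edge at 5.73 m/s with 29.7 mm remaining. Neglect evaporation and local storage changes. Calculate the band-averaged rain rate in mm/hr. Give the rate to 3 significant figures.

Column moisture flux per unit crosswind length is F = V × PW.
Inflow: F_in = 6.55 × 43.9 = 287.545 mm·m/s
Outflow: F_out = 5.73 × 29.7 = 170.181 mm·m/s
Steady-state rate R = (F_in − F_out)/L = (287.545 − 170.181) / 227000 m = 5.170e-04 mm/s.
R = 5.170e-04 × 3600 = 1.86 mm/hr.

R ≈ 1.86 mm/hr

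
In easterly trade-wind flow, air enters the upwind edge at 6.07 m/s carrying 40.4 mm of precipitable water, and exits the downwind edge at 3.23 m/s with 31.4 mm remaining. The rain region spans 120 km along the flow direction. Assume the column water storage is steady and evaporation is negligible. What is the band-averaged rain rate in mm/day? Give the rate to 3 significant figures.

Column moisture flux per unit crosswind length is F = V × PW.
Inflow: F_in = 6.07 × 40.4 = 245.228 mm·m/s
Outflow: F_out = 3.23 × 31.4 = 101.422 mm·m/s
Steady-state rate R = (F_in − F_out)/L = (245.228 − 101.422) / 120000 m = 1.198e-03 mm/s.
R = 1.198e-03 × 3600 × 24 = 104 mm/day.

R ≈ 104 mm/day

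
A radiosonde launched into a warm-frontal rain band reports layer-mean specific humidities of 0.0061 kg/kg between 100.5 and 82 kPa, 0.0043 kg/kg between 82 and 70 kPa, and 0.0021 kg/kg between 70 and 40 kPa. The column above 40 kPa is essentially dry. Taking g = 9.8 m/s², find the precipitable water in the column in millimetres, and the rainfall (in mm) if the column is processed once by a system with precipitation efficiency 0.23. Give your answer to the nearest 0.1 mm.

Precipitable water is the column-integrated vapour mass per unit area: PW = (1/g) Σ q̄ Δp, with q in kg/kg and Δp in Pa (1 kg/m² of water = 1 mm).
Layer 100.5–82 kPa: Δp = 185 hPa = 18500 Pa, q̄ = 0.0061 kg/kg → 0.0061 × 18500 / 9.8 = 11.52 mm
Layer 82–70 kPa: Δp = 120 hPa = 12000 Pa, q̄ = 0.0043 kg/kg → 0.0043 × 12000 / 9.8 = 5.27 mm
Layer 70–40 kPa: Δp = 300 hPa = 30000 Pa, q̄ = 0.0021 kg/kg → 0.0021 × 30000 / 9.8 = 6.43 mm
PW = 11.52 + 5.27 + 6.43 = 23.22 ≈ 23.2 mm.
Rainfall = ε × PW = 0.23 × 23.2 = 5.3 mm.

PW ≈ 23.2 mm; rainfall ≈ 5.3 mm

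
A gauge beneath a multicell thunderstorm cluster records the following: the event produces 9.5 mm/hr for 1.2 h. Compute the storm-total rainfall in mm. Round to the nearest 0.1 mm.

total ≈ 11.4 mm

Total = Σ Rᵢ Δtᵢ = 9.5 × 1.2
      = 11.4 = 11.4 mm.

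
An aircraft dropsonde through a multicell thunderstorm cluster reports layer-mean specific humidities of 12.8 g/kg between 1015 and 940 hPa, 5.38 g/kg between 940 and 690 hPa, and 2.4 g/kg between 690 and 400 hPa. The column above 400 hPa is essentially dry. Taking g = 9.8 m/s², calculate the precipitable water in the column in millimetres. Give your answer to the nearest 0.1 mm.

PW ≈ 30.6 mm

Precipitable water is the column-integrated vapour mass per unit area: PW = (1/g) Σ q̄ Δp, with q in kg/kg and Δp in Pa (1 kg/m² of water = 1 mm).
Layer 1015–940 hPa: Δp = 75 hPa = 7500 Pa, q̄ = 0.0128 kg/kg → 0.0128 × 7500 / 9.8 = 9.80 mm
Layer 940–690 hPa: Δp = 250 hPa = 25000 Pa, q̄ = 0.00538 kg/kg → 0.00538 × 25000 / 9.8 = 13.72 mm
Layer 690–400 hPa: Δp = 290 hPa = 29000 Pa, q̄ = 0.0024 kg/kg → 0.0024 × 29000 / 9.8 = 7.10 mm
PW = 9.80 + 13.72 + 7.10 = 30.62 ≈ 30.6 mm.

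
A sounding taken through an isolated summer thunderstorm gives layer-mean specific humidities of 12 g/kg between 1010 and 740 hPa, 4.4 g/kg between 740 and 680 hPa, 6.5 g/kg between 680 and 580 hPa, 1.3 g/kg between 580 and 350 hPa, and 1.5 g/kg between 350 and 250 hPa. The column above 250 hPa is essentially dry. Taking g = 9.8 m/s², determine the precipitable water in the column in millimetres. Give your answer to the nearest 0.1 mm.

Precipitable water is the column-integrated vapour mass per unit area: PW = (1/g) Σ q̄ Δp, with q in kg/kg and Δp in Pa (1 kg/m² of water = 1 mm).
Layer 1010–740 hPa: Δp = 270 hPa = 27000 Pa, q̄ = 0.012 kg/kg → 0.012 × 27000 / 9.8 = 33.06 mm
Layer 740–680 hPa: Δp = 60 hPa = 6000 Pa, q̄ = 0.0044 kg/kg → 0.0044 × 6000 / 9.8 = 2.69 mm
Layer 680–580 hPa: Δp = 100 hPa = 10000 Pa, q̄ = 0.0065 kg/kg → 0.0065 × 10000 / 9.8 = 6.63 mm
Layer 580–350 hPa: Δp = 230 hPa = 23000 Pa, q̄ = 0.0013 kg/kg → 0.0013 × 23000 / 9.8 = 3.05 mm
Layer 350–250 hPa: Δp = 100 hPa = 10000 Pa, q̄ = 0.0015 kg/kg → 0.0015 × 10000 / 9.8 = 1.53 mm
PW = 33.06 + 2.69 + 6.63 + 3.05 + 1.53 = 46.96 ≈ 47.0 mm.

PW ≈ 47.0 mm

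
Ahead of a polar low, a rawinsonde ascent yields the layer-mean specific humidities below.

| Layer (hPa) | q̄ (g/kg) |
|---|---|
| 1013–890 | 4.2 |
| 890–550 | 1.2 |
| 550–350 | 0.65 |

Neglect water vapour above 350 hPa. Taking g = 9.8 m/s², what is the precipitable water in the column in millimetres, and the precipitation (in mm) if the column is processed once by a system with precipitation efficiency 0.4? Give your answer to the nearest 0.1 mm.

Precipitable water is the column-integrated vapour mass per unit area: PW = (1/g) Σ q̄ Δp, with q in kg/kg and Δp in Pa (1 kg/m² of water = 1 mm).
Layer 1013–890 hPa: Δp = 123 hPa = 12300 Pa, q̄ = 0.0042 kg/kg → 0.0042 × 12300 / 9.8 = 5.27 mm
Layer 890–550 hPa: Δp = 340 hPa = 34000 Pa, q̄ = 0.0012 kg/kg → 0.0012 × 34000 / 9.8 = 4.16 mm
Layer 550–350 hPa: Δp = 200 hPa = 20000 Pa, q̄ = 0.00065 kg/kg → 0.00065 × 20000 / 9.8 = 1.33 mm
PW = 5.27 + 4.16 + 1.33 = 10.76 ≈ 10.8 mm.
Precipitation = ε × PW = 0.4 × 10.8 = 4.3 mm.

PW ≈ 10.8 mm; precipitation ≈ 4.3 mm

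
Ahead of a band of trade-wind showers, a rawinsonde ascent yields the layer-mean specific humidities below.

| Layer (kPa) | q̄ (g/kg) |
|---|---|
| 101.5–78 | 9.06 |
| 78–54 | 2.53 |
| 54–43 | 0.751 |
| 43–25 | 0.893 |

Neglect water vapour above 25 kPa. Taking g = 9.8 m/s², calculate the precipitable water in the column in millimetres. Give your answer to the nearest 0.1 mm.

PW ≈ 30.4 mm

Precipitable water is the column-integrated vapour mass per unit area: PW = (1/g) Σ q̄ Δp, with q in kg/kg and Δp in Pa (1 kg/m² of water = 1 mm).
Layer 101.5–78 kPa: Δp = 235 hPa = 23500 Pa, q̄ = 0.00906 kg/kg → 0.00906 × 23500 / 9.8 = 21.73 mm
Layer 78–54 kPa: Δp = 240 hPa = 24000 Pa, q̄ = 0.00253 kg/kg → 0.00253 × 24000 / 9.8 = 6.20 mm
Layer 54–43 kPa: Δp = 110 hPa = 11000 Pa, q̄ = 0.000751 kg/kg → 0.000751 × 11000 / 9.8 = 0.84 mm
Layer 43–25 kPa: Δp = 180 hPa = 18000 Pa, q̄ = 0.000893 kg/kg → 0.000893 × 18000 / 9.8 = 1.64 mm
PW = 21.73 + 6.20 + 0.84 + 1.64 = 30.41 ≈ 30.4 mm.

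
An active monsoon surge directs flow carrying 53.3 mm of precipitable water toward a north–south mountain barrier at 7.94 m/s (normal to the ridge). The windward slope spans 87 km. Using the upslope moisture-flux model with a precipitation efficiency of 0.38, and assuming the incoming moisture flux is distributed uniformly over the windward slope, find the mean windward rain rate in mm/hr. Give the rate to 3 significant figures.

R ≈ 6.65 mm/hr

Incoming column moisture flux per unit ridge length: F = V × PW = 7.94 × 53.3 = 423.202 mm·m/s.
Spread over the 87 km slope with efficiency ε = 0.38: R = ε·F/W = 0.38 × 423.202 / 87000 m = 1.848e-03 mm/s.
R = 1.848e-03 × 3600 = 6.65 mm/hr.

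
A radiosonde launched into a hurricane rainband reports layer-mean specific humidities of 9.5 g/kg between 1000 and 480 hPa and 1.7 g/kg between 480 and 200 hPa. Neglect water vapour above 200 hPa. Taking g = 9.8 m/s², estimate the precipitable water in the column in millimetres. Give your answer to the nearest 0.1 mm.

PW ≈ 55.3 mm

Precipitable water is the column-integrated vapour mass per unit area: PW = (1/g) Σ q̄ Δp, with q in kg/kg and Δp in Pa (1 kg/m² of water = 1 mm).
Layer 1000–480 hPa: Δp = 520 hPa = 52000 Pa, q̄ = 0.0095 kg/kg → 0.0095 × 52000 / 9.8 = 50.41 mm
Layer 480–200 hPa: Δp = 280 hPa = 28000 Pa, q̄ = 0.0017 kg/kg → 0.0017 × 28000 / 9.8 = 4.86 mm
PW = 50.41 + 4.86 = 55.27 ≈ 55.3 mm.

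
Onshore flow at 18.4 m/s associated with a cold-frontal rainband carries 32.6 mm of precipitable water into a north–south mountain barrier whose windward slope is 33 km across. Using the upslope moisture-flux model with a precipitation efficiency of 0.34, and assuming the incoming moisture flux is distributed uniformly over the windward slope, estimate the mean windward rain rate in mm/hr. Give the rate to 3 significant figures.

R ≈ 22.2 mm/hr

Incoming column moisture flux per unit ridge length: F = V × PW = 18.4 × 32.6 = 599.84 mm·m/s.
Spread over the 33 km slope with efficiency ε = 0.34: R = ε·F/W = 0.34 × 599.84 / 33000 m = 6.180e-03 mm/s.
R = 6.180e-03 × 3600 = 22.2 mm/hr.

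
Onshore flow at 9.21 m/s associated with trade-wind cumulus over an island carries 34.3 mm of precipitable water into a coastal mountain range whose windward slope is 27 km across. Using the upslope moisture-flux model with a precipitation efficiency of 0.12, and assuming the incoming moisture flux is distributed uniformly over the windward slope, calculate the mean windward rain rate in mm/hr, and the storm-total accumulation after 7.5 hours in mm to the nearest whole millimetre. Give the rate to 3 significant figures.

R ≈ 5.05 mm/hr; total ≈ 38 mm

Incoming column moisture flux per unit ridge length: F = V × PW = 9.21 × 34.3 = 315.903 mm·m/s.
Spread over the 27 km slope with efficiency ε = 0.12: R = ε·F/W = 0.12 × 315.903 / 27000 m = 1.404e-03 mm/s.
R = 1.404e-03 × 3600 = 5.05 mm/hr.
Over 7.5 h: total = 5.05 × 7.5 = 37.875 ≈ 38 mm.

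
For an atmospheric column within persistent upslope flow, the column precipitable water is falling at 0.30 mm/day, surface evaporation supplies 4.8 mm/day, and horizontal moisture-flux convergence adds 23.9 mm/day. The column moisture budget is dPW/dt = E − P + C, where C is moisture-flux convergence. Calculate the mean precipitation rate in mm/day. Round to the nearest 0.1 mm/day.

P ≈ 29.0 mm/day

dPW/dt = -0.30 mm/day.
P = E + C − dPW/dt = 4.8 + (23.9) − (-0.30) = 29.0 mm/day.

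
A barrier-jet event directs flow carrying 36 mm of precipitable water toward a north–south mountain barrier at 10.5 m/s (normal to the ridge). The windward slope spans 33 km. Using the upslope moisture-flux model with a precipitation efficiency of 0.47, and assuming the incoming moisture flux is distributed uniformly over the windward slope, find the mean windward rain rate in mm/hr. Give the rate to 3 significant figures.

Incoming column moisture flux per unit ridge length: F = V × PW = 10.5 × 36 = 378 mm·m/s.
Spread over the 33 km slope with efficiency ε = 0.47: R = ε·F/W = 0.47 × 378 / 33000 m = 5.384e-03 mm/s.
R = 5.384e-03 × 3600 = 19.4 mm/hr.

R ≈ 19.4 mm/hr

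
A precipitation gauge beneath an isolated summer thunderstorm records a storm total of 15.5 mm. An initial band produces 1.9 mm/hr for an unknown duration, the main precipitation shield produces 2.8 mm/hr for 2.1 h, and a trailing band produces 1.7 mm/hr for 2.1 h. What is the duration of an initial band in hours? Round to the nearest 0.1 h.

Known phases: 2.8 × 2.1 + 1.7 × 2.1 = 5.88 + 3.57 = 9.45 mm.
Remaining depth = 15.5 − 9.45 = 6.05 mm.
Duration = 6.05 / 1.9 = 3.2 h.

duration ≈ 3.2 h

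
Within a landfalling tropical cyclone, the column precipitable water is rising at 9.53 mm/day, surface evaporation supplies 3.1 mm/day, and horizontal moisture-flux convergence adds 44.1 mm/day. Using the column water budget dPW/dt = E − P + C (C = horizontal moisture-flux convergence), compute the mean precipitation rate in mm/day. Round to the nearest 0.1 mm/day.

dPW/dt = +9.53 mm/day.
P = E + C − dPW/dt = 3.1 + (44.1) − (+9.53) = 37.7 mm/day.

P ≈ 37.7 mm/day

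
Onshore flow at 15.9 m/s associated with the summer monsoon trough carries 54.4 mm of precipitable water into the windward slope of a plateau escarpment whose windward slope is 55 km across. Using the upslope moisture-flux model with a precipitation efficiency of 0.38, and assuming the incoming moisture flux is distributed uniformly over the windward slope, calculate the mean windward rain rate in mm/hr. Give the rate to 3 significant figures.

Incoming column moisture flux per unit ridge length: F = V × PW = 15.9 × 54.4 = 864.96 mm·m/s.
Spread over the 55 km slope with efficiency ε = 0.38: R = ε·F/W = 0.38 × 864.96 / 55000 m = 5.976e-03 mm/s.
R = 5.976e-03 × 3600 = 21.5 mm/hr.

R ≈ 21.5 mm/hr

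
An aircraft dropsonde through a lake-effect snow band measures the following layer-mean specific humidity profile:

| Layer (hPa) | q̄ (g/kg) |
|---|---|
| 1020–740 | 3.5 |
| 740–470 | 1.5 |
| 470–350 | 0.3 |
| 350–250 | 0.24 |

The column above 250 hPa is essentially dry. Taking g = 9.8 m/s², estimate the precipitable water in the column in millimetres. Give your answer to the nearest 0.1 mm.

PW ≈ 14.7 mm

Precipitable water is the column-integrated vapour mass per unit area: PW = (1/g) Σ q̄ Δp, with q in kg/kg and Δp in Pa (1 kg/m² of water = 1 mm).
Layer 1020–740 hPa: Δp = 280 hPa = 28000 Pa, q̄ = 0.0035 kg/kg → 0.0035 × 28000 / 9.8 = 10.00 mm
Layer 740–470 hPa: Δp = 270 hPa = 27000 Pa, q̄ = 0.0015 kg/kg → 0.0015 × 27000 / 9.8 = 4.13 mm
Layer 470–350 hPa: Δp = 120 hPa = 12000 Pa, q̄ = 0.0003 kg/kg → 0.0003 × 12000 / 9.8 = 0.37 mm
Layer 350–250 hPa: Δp = 100 hPa = 10000 Pa, q̄ = 0.00024 kg/kg → 0.00024 × 10000 / 9.8 = 0.24 mm
PW = 10.00 + 4.13 + 0.37 + 0.24 = 14.74 ≈ 14.7 mm.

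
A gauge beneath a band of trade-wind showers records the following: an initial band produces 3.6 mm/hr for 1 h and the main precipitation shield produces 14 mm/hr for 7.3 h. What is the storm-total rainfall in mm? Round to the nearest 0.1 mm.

Total = Σ Rᵢ Δtᵢ = 3.6 × 1 + 14 × 7.3
      = 3.6 + 102.2 = 105.8 mm.

total ≈ 105.8 mm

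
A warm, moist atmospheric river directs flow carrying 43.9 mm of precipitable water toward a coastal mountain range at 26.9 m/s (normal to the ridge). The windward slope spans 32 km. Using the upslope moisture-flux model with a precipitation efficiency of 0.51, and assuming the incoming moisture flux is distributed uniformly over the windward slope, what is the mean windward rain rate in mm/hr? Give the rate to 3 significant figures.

Incoming column moisture flux per unit ridge length: F = V × PW = 26.9 × 43.9 = 1180.91 mm·m/s.
Spread over the 32 km slope with efficiency ε = 0.51: R = ε·F/W = 0.51 × 1180.91 / 32000 m = 1.882e-02 mm/s.
R = 1.882e-02 × 3600 = 67.8 mm/hr.

R ≈ 67.8 mm/hr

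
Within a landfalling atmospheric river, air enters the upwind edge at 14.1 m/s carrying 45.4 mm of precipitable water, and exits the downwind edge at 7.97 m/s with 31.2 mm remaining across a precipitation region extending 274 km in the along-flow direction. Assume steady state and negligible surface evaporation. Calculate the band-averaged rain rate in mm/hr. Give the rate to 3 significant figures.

R ≈ 5.14 mm/hr

Column moisture flux per unit crosswind length is F = V × PW.
Inflow: F_in = 14.1 × 45.4 = 640.14 mm·m/s
Outflow: F_out = 7.97 × 31.2 = 248.664 mm·m/s
Steady-state rate R = (F_in − F_out)/L = (640.14 − 248.664) / 274000 m = 1.429e-03 mm/s.
R = 1.429e-03 × 3600 = 5.14 mm/hr.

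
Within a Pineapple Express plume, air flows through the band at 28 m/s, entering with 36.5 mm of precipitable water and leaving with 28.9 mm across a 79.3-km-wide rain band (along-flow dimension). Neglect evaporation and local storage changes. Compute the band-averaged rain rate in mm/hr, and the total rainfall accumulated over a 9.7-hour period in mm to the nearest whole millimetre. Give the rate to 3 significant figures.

R ≈ 9.66 mm/hr; total ≈ 94 mm

Column moisture flux per unit crosswind length is F = V × PW.
Inflow: F_in = 28 × 36.5 = 1022 mm·m/s
Outflow: F_out = 28 × 28.9 = 809.2 mm·m/s
Steady-state rate R = (F_in − F_out)/L = (1022 − 809.2) / 79300 m = 2.683e-03 mm/s.
R = 2.683e-03 × 3600 = 9.66 mm/hr.
Over 9.7 h: total = 9.66 × 9.7 = 93.702 ≈ 94 mm.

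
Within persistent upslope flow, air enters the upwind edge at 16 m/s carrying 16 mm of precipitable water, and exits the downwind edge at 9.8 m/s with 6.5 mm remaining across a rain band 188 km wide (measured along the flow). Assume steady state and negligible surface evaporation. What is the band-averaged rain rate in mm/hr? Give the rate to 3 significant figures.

Column moisture flux per unit crosswind length is F = V × PW.
Inflow: F_in = 16 × 16 = 256 mm·m/s
Outflow: F_out = 9.8 × 6.5 = 63.7 mm·m/s
Steady-state rate R = (F_in − F_out)/L = (256 − 63.7) / 188000 m = 1.023e-03 mm/s.
R = 1.023e-03 × 3600 = 3.68 mm/hr.

R ≈ 3.68 mm/hr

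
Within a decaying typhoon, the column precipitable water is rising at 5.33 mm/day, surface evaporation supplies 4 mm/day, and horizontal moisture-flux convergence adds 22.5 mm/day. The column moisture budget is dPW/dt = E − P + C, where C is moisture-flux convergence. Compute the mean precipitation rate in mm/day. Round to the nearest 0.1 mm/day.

P ≈ 21.2 mm/day

dPW/dt = +5.33 mm/day.
P = E + C − dPW/dt = 4 + (22.5) − (+5.33) = 21.2 mm/day.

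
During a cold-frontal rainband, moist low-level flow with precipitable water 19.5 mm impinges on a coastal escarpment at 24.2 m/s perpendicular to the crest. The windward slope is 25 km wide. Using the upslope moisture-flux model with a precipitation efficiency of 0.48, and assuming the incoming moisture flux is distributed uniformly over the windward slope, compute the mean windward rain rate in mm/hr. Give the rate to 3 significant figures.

Incoming column moisture flux per unit ridge length: F = V × PW = 24.2 × 19.5 = 471.9 mm·m/s.
Spread over the 25 km slope with efficiency ε = 0.48: R = ε·F/W = 0.48 × 471.9 / 25000 m = 9.060e-03 mm/s.
R = 9.060e-03 × 3600 = 32.6 mm/hr.

R ≈ 32.6 mm/hr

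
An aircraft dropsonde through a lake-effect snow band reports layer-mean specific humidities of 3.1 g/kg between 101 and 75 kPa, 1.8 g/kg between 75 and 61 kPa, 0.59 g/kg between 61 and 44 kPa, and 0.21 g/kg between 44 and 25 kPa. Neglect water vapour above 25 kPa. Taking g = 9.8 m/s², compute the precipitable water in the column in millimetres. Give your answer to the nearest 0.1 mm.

PW ≈ 12.2 mm

Precipitable water is the column-integrated vapour mass per unit area: PW = (1/g) Σ q̄ Δp, with q in kg/kg and Δp in Pa (1 kg/m² of water = 1 mm).
Layer 101–75 kPa: Δp = 260 hPa = 26000 Pa, q̄ = 0.0031 kg/kg → 0.0031 × 26000 / 9.8 = 8.22 mm
Layer 75–61 kPa: Δp = 140 hPa = 14000 Pa, q̄ = 0.0018 kg/kg → 0.0018 × 14000 / 9.8 = 2.57 mm
Layer 61–44 kPa: Δp = 170 hPa = 17000 Pa, q̄ = 0.00059 kg/kg → 0.00059 × 17000 / 9.8 = 1.02 mm
Layer 44–25 kPa: Δp = 190 hPa = 19000 Pa, q̄ = 0.00021 kg/kg → 0.00021 × 19000 / 9.8 = 0.41 mm
PW = 8.22 + 2.57 + 1.02 + 0.41 = 12.22 ≈ 12.2 mm.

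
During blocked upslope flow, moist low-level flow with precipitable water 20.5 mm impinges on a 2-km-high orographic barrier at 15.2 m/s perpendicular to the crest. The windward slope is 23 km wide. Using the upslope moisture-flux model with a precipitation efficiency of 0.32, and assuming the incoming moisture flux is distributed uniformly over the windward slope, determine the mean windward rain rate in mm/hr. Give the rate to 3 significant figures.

Incoming column moisture flux per unit ridge length: F = V × PW = 15.2 × 20.5 = 311.6 mm·m/s.
Spread over the 23 km slope with efficiency ε = 0.32: R = ε·F/W = 0.32 × 311.6 / 23000 m = 4.335e-03 mm/s.
R = 4.335e-03 × 3600 = 15.6 mm/hr.

R ≈ 15.6 mm/hr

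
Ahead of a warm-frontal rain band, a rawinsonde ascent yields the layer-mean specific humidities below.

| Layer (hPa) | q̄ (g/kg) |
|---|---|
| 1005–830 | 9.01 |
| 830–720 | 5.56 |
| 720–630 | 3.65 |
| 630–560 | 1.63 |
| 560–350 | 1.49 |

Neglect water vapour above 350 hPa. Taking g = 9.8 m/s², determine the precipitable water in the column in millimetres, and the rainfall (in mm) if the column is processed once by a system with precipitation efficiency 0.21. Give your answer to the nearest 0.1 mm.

Precipitable water is the column-integrated vapour mass per unit area: PW = (1/g) Σ q̄ Δp, with q in kg/kg and Δp in Pa (1 kg/m² of water = 1 mm).
Layer 1005–830 hPa: Δp = 175 hPa = 17500 Pa, q̄ = 0.00901 kg/kg → 0.00901 × 17500 / 9.8 = 16.09 mm
Layer 830–720 hPa: Δp = 110 hPa = 11000 Pa, q̄ = 0.00556 kg/kg → 0.00556 × 11000 / 9.8 = 6.24 mm
Layer 720–630 hPa: Δp = 90 hPa = 9000 Pa, q̄ = 0.00365 kg/kg → 0.00365 × 9000 / 9.8 = 3.35 mm
Layer 630–560 hPa: Δp = 70 hPa = 7000 Pa, q̄ = 0.00163 kg/kg → 0.00163 × 7000 / 9.8 = 1.16 mm
Layer 560–350 hPa: Δp = 210 hPa = 21000 Pa, q̄ = 0.00149 kg/kg → 0.00149 × 21000 / 9.8 = 3.19 mm
PW = 16.09 + 6.24 + 3.35 + 1.16 + 3.19 = 30.03 ≈ 30.0 mm.
Rainfall = ε × PW = 0.21 × 30.0 = 6.3 mm.

PW ≈ 30.0 mm; rainfall ≈ 6.3 mm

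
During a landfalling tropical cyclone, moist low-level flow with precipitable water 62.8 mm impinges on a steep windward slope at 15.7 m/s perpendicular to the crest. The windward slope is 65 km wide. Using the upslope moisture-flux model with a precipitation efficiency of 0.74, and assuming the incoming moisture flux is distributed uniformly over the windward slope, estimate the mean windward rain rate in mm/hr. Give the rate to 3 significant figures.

R ≈ 40.4 mm/hr

Incoming column moisture flux per unit ridge length: F = V × PW = 15.7 × 62.8 = 985.96 mm·m/s.
Spread over the 65 km slope with efficiency ε = 0.74: R = ε·F/W = 0.74 × 985.96 / 65000 m = 1.122e-02 mm/s.
R = 1.122e-02 × 3600 = 40.4 mm/hr.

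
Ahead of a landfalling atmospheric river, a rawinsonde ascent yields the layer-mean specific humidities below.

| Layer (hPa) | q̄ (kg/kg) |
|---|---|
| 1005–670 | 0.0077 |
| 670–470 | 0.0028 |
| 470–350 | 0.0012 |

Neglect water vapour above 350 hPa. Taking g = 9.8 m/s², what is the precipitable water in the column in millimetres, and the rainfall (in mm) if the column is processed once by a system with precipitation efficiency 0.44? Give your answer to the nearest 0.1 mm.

PW ≈ 33.5 mm; rainfall ≈ 14.7 mm

Precipitable water is the column-integrated vapour mass per unit area: PW = (1/g) Σ q̄ Δp, with q in kg/kg and Δp in Pa (1 kg/m² of water = 1 mm).
Layer 1005–670 hPa: Δp = 335 hPa = 33500 Pa, q̄ = 0.0077 kg/kg → 0.0077 × 33500 / 9.8 = 26.32 mm
Layer 670–470 hPa: Δp = 200 hPa = 20000 Pa, q̄ = 0.0028 kg/kg → 0.0028 × 20000 / 9.8 = 5.71 mm
Layer 470–350 hPa: Δp = 120 hPa = 12000 Pa, q̄ = 0.0012 kg/kg → 0.0012 × 12000 / 9.8 = 1.47 mm
PW = 26.32 + 5.71 + 1.47 = 33.50 ≈ 33.5 mm.
Rainfall = ε × PW = 0.44 × 33.5 = 14.7 mm.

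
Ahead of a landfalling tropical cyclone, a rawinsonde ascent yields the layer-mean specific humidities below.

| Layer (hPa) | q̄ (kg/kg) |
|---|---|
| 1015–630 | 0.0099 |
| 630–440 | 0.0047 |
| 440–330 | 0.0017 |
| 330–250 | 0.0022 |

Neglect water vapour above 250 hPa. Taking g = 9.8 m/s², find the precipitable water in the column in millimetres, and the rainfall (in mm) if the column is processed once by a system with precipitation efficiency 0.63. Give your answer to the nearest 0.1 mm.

Precipitable water is the column-integrated vapour mass per unit area: PW = (1/g) Σ q̄ Δp, with q in kg/kg and Δp in Pa (1 kg/m² of water = 1 mm).
Layer 1015–630 hPa: Δp = 385 hPa = 38500 Pa, q̄ = 0.0099 kg/kg → 0.0099 × 38500 / 9.8 = 38.89 mm
Layer 630–440 hPa: Δp = 190 hPa = 19000 Pa, q̄ = 0.0047 kg/kg → 0.0047 × 19000 / 9.8 = 9.11 mm
Layer 440–330 hPa: Δp = 110 hPa = 11000 Pa, q̄ = 0.0017 kg/kg → 0.0017 × 11000 / 9.8 = 1.91 mm
Layer 330–250 hPa: Δp = 80 hPa = 8000 Pa, q̄ = 0.0022 kg/kg → 0.0022 × 8000 / 9.8 = 1.80 mm
PW = 38.89 + 9.11 + 1.91 + 1.80 = 51.71 ≈ 51.7 mm.
Rainfall = ε × PW = 0.63 × 51.7 = 32.6 mm.

PW ≈ 51.7 mm; rainfall ≈ 32.6 mm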